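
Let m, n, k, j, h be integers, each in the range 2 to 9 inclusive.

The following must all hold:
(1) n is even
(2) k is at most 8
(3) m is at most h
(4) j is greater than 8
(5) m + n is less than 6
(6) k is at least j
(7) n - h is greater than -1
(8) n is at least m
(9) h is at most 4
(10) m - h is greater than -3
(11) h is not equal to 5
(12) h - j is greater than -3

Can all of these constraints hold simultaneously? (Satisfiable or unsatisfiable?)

From constraint 4: j ≥ 9. From constraints 2 and 6: j ≤ k and k ≤ 8, so j ≤ 8. But 8 < 9, so no value of j works.

Unsatisfiable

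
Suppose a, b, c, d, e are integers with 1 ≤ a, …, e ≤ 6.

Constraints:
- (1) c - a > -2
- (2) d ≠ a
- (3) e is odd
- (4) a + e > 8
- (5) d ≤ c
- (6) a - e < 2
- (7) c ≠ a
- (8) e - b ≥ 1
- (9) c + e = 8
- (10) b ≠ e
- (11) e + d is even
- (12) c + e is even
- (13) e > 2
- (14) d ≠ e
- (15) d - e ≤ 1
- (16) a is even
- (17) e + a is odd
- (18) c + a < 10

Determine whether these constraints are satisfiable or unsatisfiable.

Take a = 4, b = 3, c = 3, d = 3, e = 5. Then constraint 1: c - a = -1; constraint 4: a + e = 9, and every other listed constraint is also met.

Satisfiable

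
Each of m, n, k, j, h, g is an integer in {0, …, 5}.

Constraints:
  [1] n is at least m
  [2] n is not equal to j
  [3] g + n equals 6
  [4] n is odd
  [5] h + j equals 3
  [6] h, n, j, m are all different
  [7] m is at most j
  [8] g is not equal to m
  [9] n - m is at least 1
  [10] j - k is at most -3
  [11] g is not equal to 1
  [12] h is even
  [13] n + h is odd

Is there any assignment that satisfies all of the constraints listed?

Satisfiable

The assignment m = 0, n = 3, k = 4, j = 1, h = 2, g = 3 works:
  constraint 3 holds since g + n = 6.
  constraint 5 holds since h + j = 3.
  constraint 9 holds since n - m = 3.
The rest check out directly.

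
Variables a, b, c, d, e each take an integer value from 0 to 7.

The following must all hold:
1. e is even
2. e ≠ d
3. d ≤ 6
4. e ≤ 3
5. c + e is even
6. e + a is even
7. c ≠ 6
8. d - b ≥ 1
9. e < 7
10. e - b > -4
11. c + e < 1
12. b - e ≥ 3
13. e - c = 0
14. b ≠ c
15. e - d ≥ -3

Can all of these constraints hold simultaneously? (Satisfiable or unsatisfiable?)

Unsatisfiable

Constraints 8, 12, and 15 give d − b ≥ 1, b − e ≥ 3, e − d ≥ -3.
Adding all 3 inequalities: the left sides telescope to 0, and the right sides sum to 1 + 3 + (-3) = 1. So 0 ≥ 1, which is false.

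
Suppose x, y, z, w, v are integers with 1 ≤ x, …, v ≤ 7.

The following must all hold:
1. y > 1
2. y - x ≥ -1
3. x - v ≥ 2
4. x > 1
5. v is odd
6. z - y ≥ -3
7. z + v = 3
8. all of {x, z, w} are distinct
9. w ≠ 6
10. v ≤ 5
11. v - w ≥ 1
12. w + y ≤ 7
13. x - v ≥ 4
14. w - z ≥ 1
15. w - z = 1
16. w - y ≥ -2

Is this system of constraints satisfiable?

Constraints 2, 11, 13, and 16 give w − y ≥ -2, y − x ≥ -1, x − v ≥ 4, v − w ≥ 1.
Adding all 4 inequalities: the left sides telescope to 0, and the right sides sum to (-2) + (-1) + 4 + 1 = 2. So 0 ≥ 2, which is false.

Unsatisfiable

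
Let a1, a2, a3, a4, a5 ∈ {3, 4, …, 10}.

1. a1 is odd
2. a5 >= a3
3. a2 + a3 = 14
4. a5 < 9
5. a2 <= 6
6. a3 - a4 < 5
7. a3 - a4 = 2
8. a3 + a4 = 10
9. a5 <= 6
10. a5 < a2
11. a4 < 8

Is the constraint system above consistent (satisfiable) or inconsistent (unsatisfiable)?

Unsatisfiable

From constraint 5: a2 ≤ 6. From constraints 2 and 9: a3 ≤ a5 ≤ 6. Hence a2 + a3 ≤ 12. But constraint 3 requires a2 + a3 = 14, and 14 > 12. Contradiction.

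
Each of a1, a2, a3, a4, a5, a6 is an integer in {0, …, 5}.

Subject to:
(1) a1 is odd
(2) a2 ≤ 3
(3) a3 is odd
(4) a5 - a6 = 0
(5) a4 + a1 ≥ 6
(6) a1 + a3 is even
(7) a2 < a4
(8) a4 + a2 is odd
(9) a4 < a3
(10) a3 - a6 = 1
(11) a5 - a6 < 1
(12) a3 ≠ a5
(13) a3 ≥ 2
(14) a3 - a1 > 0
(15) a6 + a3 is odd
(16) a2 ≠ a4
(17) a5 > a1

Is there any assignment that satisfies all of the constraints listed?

Satisfiable

Take a1 = 3, a2 = 1, a3 = 5, a4 = 4, a5 = 4, a6 = 4. Then constraint 4: a5 - a6 = 0; constraint 5: a4 + a1 = 7; constraint 10: a3 - a6 = 1, and every other listed constraint is also met.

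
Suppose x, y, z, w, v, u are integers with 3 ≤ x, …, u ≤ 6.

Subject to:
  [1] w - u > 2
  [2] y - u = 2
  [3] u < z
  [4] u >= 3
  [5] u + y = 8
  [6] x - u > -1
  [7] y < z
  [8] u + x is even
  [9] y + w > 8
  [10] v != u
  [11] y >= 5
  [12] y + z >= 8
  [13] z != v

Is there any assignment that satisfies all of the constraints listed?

Try x = 3, y = 5, z = 6, w = 6, v = 5, u = 3.
Check constraint 1: w - u = 3; constraint 2: y - u = 2; constraint 5: u + y = 8. The remaining constraints are straightforward to verify.

Satisfiable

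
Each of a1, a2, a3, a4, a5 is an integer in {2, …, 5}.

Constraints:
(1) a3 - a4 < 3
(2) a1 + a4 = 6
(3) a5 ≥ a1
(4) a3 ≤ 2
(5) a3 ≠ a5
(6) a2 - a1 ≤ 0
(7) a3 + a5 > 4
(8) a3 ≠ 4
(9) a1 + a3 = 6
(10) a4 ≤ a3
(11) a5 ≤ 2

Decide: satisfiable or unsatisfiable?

Unsatisfiable

From constraints 3 and 11: a1 ≤ a5 ≤ 2. From constraints 4 and 10: a4 ≤ a3 ≤ 2. Hence a1 + a4 ≤ 4. But constraint 2 requires a1 + a4 = 6, and 6 > 4. Contradiction.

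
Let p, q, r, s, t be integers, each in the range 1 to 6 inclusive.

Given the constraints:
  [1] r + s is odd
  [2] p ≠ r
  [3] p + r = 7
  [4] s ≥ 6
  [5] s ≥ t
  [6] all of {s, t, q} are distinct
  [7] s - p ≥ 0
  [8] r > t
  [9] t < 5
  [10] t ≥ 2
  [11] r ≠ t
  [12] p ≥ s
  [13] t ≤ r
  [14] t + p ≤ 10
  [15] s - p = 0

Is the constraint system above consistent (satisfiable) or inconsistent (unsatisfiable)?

From constraints 4 and 12: p ≥ s ≥ 6. From constraints 10 and 13: r ≥ t ≥ 2. Hence p + r ≥ 8. But constraint 3 requires p + r = 7, and 7 < 8. Contradiction.

Unsatisfiable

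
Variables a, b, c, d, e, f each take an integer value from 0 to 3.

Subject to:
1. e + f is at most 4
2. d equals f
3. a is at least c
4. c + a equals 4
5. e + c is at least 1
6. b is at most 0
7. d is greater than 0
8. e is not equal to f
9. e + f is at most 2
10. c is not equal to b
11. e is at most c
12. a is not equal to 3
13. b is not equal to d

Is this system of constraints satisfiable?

Satisfiable

One satisfying assignment is a = 2, b = 0, c = 2, d = 2, e = 0, f = 2.
For the less obvious constraints — constraint 1: e + f = 2; constraint 4: c + a = 4 — and the others hold by inspection.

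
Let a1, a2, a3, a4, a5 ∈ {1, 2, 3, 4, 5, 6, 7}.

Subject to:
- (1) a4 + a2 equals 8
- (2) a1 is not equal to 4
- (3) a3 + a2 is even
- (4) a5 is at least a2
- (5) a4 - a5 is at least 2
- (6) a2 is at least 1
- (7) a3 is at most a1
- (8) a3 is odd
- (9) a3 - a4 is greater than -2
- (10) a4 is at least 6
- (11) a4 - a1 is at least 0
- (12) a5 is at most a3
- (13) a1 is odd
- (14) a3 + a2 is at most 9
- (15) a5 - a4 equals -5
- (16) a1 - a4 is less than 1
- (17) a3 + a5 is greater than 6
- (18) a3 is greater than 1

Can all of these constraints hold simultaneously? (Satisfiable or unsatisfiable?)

Satisfiable

Setting (a1, a2, a3, a4, a5) = (7, 1, 7, 7, 2) satisfies everything: constraint 1: a4 + a2 = 8; constraint 5: a4 - a5 = 5; constraint 9: a3 - a4 = 0, and the others follow.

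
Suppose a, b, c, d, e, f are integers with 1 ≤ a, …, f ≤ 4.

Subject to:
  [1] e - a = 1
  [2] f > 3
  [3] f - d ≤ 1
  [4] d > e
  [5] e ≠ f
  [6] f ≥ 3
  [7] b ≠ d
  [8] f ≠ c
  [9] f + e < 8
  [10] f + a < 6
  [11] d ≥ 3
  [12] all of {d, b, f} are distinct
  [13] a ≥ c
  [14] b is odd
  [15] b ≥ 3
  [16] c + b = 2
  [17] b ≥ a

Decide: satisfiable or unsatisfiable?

Constraints 6, 11, and 15 confine each of d, b, f to the 2 values {3, 4} (the domain already gives each ≤ 4).
Constraint 12 requires all 3 of them to be distinct, but only 2 values are available — impossible by the pigeonhole principle.

Unsatisfiable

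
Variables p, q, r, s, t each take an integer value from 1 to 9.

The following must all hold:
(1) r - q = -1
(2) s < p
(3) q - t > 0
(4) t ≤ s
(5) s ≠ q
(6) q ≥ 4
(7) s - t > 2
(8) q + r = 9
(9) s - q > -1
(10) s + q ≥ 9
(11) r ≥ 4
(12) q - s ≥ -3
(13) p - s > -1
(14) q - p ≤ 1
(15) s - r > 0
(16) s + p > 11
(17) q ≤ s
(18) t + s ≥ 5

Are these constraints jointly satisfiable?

Setting (p, q, r, s, t) = (7, 5, 4, 6, 2) satisfies everything: constraint 1: r - q = -1; constraint 3: q - t = 3; constraint 7: s - t = 4, and the others follow.

Satisfiable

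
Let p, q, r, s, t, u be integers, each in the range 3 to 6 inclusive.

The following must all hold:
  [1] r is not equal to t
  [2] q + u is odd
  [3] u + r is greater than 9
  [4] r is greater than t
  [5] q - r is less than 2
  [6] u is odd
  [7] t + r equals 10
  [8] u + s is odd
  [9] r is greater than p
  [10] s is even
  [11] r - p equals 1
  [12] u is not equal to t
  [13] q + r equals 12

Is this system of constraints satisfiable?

The assignment p = 5, q = 6, r = 6, s = 4, t = 4, u = 5 works:
  constraint 3 holds since u + r = 11.
  constraint 5 holds since q - r = 0.
The rest check out directly.

Satisfiable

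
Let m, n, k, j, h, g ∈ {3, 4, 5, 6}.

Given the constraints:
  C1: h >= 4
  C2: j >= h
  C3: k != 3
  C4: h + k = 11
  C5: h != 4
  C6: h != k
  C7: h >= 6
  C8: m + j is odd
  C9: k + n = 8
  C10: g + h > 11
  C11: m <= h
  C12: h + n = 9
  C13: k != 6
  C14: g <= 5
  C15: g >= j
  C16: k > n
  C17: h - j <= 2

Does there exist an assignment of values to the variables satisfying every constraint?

From constraints 2 and 7: j ≥ h and h ≥ 6, so j ≥ 6. From constraints 14 and 15: j ≤ g and g ≤ 5, so j ≤ 5. But 5 < 6, so no value of j works.

Unsatisfiable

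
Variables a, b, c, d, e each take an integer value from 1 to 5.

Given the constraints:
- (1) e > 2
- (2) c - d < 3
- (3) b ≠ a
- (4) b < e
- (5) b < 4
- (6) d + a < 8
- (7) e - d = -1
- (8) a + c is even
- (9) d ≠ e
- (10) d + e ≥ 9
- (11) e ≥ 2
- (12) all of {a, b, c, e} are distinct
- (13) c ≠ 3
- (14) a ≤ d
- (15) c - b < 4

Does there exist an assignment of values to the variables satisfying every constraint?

Setting (a, b, c, d, e) = (1, 2, 5, 5, 4) satisfies everything: constraint 2: c - d = 0; constraint 6: d + a = 6; constraint 7: e - d = -1, and the others follow.

Satisfiable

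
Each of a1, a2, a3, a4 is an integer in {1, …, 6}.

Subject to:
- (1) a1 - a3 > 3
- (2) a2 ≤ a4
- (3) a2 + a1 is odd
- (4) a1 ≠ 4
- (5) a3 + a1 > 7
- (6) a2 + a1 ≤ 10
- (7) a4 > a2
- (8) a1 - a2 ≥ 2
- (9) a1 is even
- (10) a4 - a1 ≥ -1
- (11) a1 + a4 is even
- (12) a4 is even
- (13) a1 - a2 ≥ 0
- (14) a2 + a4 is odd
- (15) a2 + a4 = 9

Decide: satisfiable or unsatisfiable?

Satisfiable

Setting (a1, a2, a3, a4) = (6, 3, 2, 6) satisfies everything: constraint 1: a1 - a3 = 4; constraint 5: a3 + a1 = 8; constraint 6: a2 + a1 = 9, and the others follow.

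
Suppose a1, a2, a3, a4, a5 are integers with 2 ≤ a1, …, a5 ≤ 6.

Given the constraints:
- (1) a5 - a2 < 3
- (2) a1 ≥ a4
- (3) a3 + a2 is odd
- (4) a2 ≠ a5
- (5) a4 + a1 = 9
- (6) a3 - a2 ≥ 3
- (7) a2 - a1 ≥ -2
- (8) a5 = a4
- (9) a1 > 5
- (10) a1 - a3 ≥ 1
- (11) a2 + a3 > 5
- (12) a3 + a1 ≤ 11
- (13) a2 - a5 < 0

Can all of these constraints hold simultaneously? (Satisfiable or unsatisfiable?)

Unsatisfiable

Constraints 6, 7, and 10 give a3 − a2 ≥ 3, a2 − a1 ≥ -2, a1 − a3 ≥ 1.
Adding all 3 inequalities: the left sides telescope to 0, and the right sides sum to 3 + (-2) + 1 = 2. So 0 ≥ 2, which is false.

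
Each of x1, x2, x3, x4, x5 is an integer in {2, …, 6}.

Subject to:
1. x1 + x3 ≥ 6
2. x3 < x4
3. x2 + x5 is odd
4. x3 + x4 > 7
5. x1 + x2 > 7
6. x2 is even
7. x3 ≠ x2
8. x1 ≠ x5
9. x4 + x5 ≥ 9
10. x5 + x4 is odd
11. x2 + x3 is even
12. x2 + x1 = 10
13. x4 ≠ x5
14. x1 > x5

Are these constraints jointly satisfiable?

One satisfying assignment is x1 = 6, x2 = 4, x3 = 2, x4 = 6, x5 = 5.
For the less obvious constraints — constraint 1: x1 + x3 = 8; constraint 4: x3 + x4 = 8 — and the others hold by inspection.

Satisfiable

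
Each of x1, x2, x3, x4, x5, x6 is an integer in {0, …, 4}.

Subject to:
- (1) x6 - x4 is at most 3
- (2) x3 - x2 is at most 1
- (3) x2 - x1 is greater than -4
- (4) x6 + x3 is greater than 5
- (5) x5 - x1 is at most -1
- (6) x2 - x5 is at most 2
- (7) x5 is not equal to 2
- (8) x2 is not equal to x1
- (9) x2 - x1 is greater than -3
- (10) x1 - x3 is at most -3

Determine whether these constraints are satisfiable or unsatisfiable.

Unsatisfiable

Constraints 2, 5, 6, and 10 give x1 − x5 ≥ 1, x5 − x2 ≥ -2, x2 − x3 ≥ -1, x3 − x1 ≥ 3.
Adding all 4 inequalities: the left sides telescope to 0, and the right sides sum to 1 + (-2) + (-1) + 3 = 1. So 0 ≥ 1, which is false.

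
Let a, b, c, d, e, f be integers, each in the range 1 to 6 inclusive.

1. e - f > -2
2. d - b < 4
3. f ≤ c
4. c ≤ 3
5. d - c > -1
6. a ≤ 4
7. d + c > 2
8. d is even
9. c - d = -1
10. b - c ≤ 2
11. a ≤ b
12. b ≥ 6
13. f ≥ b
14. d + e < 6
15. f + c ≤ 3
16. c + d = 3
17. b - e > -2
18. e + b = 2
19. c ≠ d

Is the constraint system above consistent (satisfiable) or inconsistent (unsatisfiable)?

From constraints 12 and 13: f ≥ b and b ≥ 6, so f ≥ 6. From constraints 3 and 4: f ≤ c and c ≤ 3, so f ≤ 3. But 3 < 6, so no value of f works.

Unsatisfiable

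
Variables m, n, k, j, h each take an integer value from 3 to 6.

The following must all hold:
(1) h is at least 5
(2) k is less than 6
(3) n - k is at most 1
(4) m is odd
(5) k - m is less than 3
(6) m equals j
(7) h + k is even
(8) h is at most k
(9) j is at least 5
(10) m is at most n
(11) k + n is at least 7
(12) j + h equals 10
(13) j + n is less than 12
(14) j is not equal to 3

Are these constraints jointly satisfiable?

Satisfiable

Take m = 5, n = 5, k = 5, j = 5, h = 5. Then constraint 3: n - k = 0; constraint 5: k - m = 0, and every other listed constraint is also met.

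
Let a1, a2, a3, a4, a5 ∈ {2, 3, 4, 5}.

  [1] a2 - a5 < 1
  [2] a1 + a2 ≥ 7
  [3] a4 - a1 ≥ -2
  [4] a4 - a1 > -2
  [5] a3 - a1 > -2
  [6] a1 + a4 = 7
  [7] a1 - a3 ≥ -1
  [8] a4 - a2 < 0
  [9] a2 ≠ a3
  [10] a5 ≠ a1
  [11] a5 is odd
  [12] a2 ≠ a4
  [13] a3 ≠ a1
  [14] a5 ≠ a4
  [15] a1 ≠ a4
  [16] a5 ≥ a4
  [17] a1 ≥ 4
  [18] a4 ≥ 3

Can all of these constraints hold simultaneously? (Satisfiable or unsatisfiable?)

Satisfiable

Setting (a1, a2, a3, a4, a5) = (4, 4, 5, 3, 5) satisfies everything: constraint 1: a2 - a5 = -1; constraint 2: a1 + a2 = 8, and the others follow.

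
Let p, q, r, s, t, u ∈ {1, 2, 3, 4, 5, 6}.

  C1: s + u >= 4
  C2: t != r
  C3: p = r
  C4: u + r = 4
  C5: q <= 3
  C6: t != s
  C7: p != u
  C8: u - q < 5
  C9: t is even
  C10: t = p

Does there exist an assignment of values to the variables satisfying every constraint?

Unsatisfiable

From constraints 3 and 10, t = p = r, so t = r. But constraint 2 says t ≠ r. Contradiction.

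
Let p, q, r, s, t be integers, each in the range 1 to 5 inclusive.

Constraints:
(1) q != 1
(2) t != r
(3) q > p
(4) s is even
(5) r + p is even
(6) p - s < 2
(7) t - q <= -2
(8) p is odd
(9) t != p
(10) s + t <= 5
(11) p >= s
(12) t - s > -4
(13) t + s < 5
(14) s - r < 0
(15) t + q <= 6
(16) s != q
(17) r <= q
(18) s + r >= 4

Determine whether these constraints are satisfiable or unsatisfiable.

Satisfiable

One satisfying assignment is p = 3, q = 4, r = 3, s = 2, t = 1.
For the less obvious constraints — constraint 6: p - s = 1; constraint 7: t - q = -3 — and the others hold by inspection.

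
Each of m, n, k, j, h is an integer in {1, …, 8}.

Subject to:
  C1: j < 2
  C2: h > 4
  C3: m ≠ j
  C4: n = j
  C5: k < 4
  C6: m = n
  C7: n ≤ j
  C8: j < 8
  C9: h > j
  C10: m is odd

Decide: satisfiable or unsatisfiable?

From constraints 4 and 6, m = n = j, so m = j. But constraint 3 says m ≠ j. Contradiction.

Unsatisfiable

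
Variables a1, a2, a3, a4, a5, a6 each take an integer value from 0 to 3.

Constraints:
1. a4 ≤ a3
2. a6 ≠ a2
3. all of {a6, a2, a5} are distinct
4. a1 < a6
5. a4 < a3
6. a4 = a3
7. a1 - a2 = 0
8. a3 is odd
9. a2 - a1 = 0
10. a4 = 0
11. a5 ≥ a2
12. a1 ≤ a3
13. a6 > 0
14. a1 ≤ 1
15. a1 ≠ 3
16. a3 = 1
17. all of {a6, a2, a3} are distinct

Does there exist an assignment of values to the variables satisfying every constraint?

Unsatisfiable

Constraint 10 fixes a4 = 0 and constraint 16 fixes a3 = 1, but constraint 6 requires a4 = a3. Since 0 ≠ 1, contradiction.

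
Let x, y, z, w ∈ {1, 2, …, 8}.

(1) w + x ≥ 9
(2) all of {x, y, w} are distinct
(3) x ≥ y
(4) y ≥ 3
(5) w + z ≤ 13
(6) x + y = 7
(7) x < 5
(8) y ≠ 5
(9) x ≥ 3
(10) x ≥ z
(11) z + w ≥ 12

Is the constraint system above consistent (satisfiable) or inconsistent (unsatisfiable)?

The assignment x = 4, y = 3, z = 4, w = 8 works:
  constraint 1 holds since w + x = 12.
  constraint 5 holds since w + z = 12.
  constraint 6 holds since x + y = 7.
The rest check out directly.

Satisfiable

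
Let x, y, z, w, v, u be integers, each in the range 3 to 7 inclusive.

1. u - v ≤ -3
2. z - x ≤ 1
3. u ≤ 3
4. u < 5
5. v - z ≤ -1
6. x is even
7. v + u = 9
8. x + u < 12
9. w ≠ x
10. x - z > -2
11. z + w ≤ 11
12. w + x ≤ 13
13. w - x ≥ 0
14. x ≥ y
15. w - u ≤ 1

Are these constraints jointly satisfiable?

Unsatisfiable

Constraints 1, 2, 5, 13, and 15 give z − v ≥ 1, v − u ≥ 3, u − w ≥ -1, w − x ≥ 0, x − z ≥ -1.
Adding all 5 inequalities: the left sides telescope to 0, and the right sides sum to 1 + 3 + (-1) + 0 + (-1) = 2. So 0 ≥ 2, which is false.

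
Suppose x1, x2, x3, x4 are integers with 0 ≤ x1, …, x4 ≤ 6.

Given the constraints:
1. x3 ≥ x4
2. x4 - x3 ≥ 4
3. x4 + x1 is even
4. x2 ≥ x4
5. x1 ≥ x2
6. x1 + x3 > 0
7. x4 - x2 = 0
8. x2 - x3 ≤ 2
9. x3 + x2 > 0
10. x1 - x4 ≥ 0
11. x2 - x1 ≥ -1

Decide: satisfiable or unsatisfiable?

Constraints 2, 8, 10, and 11 give x2 − x1 ≥ -1, x1 − x4 ≥ 0, x4 − x3 ≥ 4, x3 − x2 ≥ -2.
Adding all 4 inequalities: the left sides telescope to 0, and the right sides sum to (-1) + 0 + 4 + (-2) = 1. So 0 ≥ 1, which is false.

Unsatisfiable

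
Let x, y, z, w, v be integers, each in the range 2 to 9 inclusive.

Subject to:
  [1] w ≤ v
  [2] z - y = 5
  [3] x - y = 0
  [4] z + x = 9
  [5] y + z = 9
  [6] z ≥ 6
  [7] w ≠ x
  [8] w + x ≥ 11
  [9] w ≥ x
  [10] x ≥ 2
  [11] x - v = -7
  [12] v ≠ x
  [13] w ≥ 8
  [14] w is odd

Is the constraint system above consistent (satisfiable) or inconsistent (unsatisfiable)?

Satisfiable

Take x = 2, y = 2, z = 7, w = 9, v = 9. Then constraint 2: z - y = 5; constraint 3: x - y = 0; constraint 4: z + x = 9, and every other listed constraint is also met.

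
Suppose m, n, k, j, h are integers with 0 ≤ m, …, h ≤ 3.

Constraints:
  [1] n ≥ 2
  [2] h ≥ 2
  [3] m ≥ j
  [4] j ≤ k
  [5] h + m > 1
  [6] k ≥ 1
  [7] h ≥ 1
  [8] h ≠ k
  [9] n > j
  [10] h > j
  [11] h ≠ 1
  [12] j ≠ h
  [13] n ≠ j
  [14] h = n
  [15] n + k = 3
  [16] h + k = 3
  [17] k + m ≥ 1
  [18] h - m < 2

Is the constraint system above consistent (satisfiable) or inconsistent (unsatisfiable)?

Satisfiable

Setting (m, n, k, j, h) = (1, 2, 1, 1, 2) satisfies everything: constraint 5: h + m = 3; constraint 15: n + k = 3; constraint 16: h + k = 3, and the others follow.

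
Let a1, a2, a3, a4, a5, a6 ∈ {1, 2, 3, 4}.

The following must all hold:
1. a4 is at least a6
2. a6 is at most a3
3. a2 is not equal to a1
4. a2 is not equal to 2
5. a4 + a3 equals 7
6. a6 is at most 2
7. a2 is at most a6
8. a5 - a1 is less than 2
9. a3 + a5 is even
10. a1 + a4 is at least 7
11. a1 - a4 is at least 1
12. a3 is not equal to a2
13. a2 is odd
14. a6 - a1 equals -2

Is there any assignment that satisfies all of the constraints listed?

Try a1 = 4, a2 = 1, a3 = 4, a4 = 3, a5 = 4, a6 = 2.
Check constraint 5: a4 + a3 = 7; constraint 8: a5 - a1 = 0. The remaining constraints are straightforward to verify.

Satisfiable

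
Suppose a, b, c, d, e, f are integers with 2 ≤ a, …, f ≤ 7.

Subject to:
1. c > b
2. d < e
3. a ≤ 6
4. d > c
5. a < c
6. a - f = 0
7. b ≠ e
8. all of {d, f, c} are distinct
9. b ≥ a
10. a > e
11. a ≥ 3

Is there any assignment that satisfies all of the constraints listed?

Unsatisfiable

Constraints 1, 2, 4, 9, and 10 give a ≤ b, b < c, c < d, d < e, e < a. Chaining: a ≤ b < c < d < e < a, which forces a < a — impossible.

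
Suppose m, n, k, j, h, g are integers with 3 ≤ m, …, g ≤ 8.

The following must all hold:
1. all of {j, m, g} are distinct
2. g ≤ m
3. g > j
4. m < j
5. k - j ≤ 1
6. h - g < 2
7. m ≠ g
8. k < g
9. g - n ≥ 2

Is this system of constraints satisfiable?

Unsatisfiable

Constraints 2, 3, and 4 give m < j, j < g, g ≤ m. Chaining: m < j < g ≤ m, which forces m < m — impossible.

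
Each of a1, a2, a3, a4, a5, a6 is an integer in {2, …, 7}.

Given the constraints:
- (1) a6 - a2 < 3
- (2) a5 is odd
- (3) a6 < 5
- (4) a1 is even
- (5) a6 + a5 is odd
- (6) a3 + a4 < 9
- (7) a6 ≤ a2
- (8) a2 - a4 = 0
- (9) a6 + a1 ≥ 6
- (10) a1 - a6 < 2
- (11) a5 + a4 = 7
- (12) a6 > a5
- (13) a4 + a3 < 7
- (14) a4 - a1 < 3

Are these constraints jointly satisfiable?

Satisfiable

The assignment a1 = 4, a2 = 4, a3 = 2, a4 = 4, a5 = 3, a6 = 4 works:
  constraint 1 holds since a6 - a2 = 0.
  constraint 6 holds since a3 + a4 = 6.
  constraint 8 holds since a2 - a4 = 0.
The rest check out directly.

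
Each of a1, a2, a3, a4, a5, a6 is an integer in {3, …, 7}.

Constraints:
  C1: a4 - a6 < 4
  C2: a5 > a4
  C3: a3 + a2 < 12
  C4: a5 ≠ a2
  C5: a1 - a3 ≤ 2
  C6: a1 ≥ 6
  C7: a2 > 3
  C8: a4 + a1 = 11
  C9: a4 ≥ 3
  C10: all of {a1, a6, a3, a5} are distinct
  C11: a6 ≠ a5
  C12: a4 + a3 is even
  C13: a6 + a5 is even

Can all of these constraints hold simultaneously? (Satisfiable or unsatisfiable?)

Take a1 = 7, a2 = 4, a3 = 6, a4 = 4, a5 = 5, a6 = 3. Then constraint 1: a4 - a6 = 1; constraint 3: a3 + a2 = 10, and every other listed constraint is also met.

Satisfiable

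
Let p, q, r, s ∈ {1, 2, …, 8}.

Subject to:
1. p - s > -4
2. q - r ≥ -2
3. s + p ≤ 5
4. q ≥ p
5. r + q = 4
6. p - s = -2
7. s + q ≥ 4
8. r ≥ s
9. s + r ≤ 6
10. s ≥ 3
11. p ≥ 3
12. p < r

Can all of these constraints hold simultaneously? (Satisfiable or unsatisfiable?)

Unsatisfiable

From constraints 8 and 10: r ≥ s ≥ 3. From constraints 4 and 11: q ≥ p ≥ 3. Hence r + q ≥ 6. But constraint 5 requires r + q = 4, and 4 < 6. Contradiction.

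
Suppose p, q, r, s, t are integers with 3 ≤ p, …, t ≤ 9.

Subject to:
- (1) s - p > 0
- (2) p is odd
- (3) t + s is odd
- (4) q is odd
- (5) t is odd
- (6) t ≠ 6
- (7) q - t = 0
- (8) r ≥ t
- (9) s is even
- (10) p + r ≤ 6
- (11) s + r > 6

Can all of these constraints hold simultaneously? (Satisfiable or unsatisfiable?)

Satisfiable

Try p = 3, q = 3, r = 3, s = 4, t = 3.
Check constraint 1: s - p = 1; constraint 7: q - t = 0. The remaining constraints are straightforward to verify.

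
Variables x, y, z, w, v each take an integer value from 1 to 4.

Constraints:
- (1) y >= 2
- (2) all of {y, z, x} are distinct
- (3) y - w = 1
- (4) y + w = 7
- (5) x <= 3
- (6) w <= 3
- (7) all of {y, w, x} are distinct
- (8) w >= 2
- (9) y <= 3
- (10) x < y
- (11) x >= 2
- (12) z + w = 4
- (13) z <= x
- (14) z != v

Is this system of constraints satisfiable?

Constraints 1, 5, 6, 8, 9, and 11 confine each of y, w, x to the 2 values {2, 3}.
Constraint 7 requires all 3 of them to be distinct, but only 2 values are available — impossible by the pigeonhole principle.

Unsatisfiable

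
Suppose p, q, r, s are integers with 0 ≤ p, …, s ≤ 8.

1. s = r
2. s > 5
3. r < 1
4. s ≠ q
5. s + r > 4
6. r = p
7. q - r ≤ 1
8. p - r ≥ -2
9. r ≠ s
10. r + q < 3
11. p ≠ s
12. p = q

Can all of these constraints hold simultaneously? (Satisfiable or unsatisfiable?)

From constraints 1, 6, and 12, s = r = p = q, so s = q. But constraint 4 says s ≠ q. Contradiction.

Unsatisfiable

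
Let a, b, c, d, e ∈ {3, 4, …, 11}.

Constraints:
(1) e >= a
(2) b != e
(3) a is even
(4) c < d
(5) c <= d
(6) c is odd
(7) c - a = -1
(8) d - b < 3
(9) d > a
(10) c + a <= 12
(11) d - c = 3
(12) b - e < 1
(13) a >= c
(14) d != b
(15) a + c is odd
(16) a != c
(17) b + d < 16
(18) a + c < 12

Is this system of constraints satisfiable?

Satisfiable

Take a = 6, b = 6, c = 5, d = 8, e = 7. Then constraint 7: c - a = -1; constraint 8: d - b = 2, and every other listed constraint is also met.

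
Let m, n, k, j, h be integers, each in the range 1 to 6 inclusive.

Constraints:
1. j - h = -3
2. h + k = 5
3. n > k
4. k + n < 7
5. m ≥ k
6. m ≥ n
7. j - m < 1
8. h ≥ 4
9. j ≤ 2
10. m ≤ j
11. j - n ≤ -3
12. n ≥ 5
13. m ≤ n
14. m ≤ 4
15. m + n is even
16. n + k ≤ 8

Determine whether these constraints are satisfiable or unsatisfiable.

Unsatisfiable

From constraint 12: n ≥ 5. From constraints 6 and 14: n ≤ m and m ≤ 4, so n ≤ 4. But 4 < 5, so no value of n works.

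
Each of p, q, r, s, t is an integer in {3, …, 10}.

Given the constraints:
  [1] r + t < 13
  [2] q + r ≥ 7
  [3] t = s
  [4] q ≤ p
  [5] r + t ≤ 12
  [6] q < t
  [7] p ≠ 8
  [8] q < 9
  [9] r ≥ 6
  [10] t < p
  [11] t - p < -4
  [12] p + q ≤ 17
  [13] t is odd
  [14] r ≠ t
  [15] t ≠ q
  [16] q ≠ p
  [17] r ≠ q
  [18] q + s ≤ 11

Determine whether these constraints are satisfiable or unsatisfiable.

Try p = 10, q = 4, r = 6, s = 5, t = 5.
Check constraint 1: r + t = 11; constraint 2: q + r = 10; constraint 5: r + t = 11. The remaining constraints are straightforward to verify.

Satisfiable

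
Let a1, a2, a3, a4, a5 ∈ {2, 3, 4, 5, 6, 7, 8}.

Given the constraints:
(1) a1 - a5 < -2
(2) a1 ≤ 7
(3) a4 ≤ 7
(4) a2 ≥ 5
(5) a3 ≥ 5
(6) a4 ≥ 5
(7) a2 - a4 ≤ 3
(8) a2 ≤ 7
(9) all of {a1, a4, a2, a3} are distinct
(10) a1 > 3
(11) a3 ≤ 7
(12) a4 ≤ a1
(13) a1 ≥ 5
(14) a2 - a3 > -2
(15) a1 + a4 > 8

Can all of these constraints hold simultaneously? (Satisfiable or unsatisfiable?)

Unsatisfiable

Constraints 2, 3, 4, 5, 6, 8, 11, and 13 confine each of a1, a4, a2, a3 to the 3 values {5, …, 7}.
Constraint 9 requires all 4 of them to be distinct, but only 3 values are available — impossible by the pigeonhole principle.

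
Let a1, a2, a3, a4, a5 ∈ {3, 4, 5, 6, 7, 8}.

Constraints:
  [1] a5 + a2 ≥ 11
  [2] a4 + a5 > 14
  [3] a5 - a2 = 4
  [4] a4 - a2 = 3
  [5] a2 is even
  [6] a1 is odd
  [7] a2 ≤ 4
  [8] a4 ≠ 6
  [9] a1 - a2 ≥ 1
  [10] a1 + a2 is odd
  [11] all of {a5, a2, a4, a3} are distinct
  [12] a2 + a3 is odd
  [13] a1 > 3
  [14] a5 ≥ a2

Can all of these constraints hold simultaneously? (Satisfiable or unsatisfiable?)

Satisfiable

The assignment a1 = 5, a2 = 4, a3 = 5, a4 = 7, a5 = 8 works:
  constraint 1 holds since a5 + a2 = 12.
  constraint 2 holds since a4 + a5 = 15.
  constraint 3 holds since a5 - a2 = 4.
The rest check out directly.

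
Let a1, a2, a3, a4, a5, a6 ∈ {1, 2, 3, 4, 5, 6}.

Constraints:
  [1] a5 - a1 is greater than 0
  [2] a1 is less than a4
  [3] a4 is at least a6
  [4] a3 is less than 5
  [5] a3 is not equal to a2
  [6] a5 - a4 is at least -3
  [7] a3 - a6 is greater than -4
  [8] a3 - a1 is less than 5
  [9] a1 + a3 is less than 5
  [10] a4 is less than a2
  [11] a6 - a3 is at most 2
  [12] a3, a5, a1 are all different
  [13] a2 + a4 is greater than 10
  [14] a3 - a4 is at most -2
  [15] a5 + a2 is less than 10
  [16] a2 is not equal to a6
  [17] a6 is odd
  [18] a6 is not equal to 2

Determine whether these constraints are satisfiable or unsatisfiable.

Setting (a1, a2, a3, a4, a5, a6) = (1, 6, 3, 5, 2, 5) satisfies everything: constraint 1: a5 - a1 = 1; constraint 6: a5 - a4 = -3; constraint 7: a3 - a6 = -2, and the others follow.

Satisfiable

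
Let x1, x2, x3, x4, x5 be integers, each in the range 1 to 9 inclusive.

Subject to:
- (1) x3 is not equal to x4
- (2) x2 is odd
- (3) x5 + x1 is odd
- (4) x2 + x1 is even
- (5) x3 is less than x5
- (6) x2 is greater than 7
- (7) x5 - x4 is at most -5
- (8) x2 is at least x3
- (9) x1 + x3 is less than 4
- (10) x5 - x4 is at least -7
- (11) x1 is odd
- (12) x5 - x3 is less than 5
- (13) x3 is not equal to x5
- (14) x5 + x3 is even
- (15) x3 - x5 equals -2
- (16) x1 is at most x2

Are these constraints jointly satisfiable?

Try x1 = 1, x2 = 9, x3 = 2, x4 = 9, x5 = 4.
Check constraint 7: x5 - x4 = -5; constraint 9: x1 + x3 = 3. The remaining constraints are straightforward to verify.

Satisfiable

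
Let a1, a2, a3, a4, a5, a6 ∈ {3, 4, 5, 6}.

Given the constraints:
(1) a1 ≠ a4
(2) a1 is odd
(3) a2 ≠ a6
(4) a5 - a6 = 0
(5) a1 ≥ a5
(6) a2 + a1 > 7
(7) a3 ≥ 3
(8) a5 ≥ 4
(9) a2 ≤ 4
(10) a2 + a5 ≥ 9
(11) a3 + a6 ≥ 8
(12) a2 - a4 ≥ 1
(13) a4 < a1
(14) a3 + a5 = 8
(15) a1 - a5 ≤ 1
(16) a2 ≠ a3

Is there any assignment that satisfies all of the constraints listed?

Satisfiable

The assignment a1 = 5, a2 = 4, a3 = 3, a4 = 3, a5 = 5, a6 = 5 works:
  constraint 4 holds since a5 - a6 = 0.
  constraint 6 holds since a2 + a1 = 9.
The rest check out directly.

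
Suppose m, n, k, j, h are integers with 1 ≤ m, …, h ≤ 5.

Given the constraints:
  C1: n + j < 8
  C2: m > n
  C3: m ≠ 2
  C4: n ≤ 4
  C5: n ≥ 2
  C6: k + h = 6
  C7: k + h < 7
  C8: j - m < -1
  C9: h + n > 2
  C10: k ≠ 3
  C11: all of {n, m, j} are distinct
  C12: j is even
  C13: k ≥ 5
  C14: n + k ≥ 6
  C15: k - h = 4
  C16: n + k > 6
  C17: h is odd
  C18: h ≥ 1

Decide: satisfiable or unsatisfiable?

Take m = 5, n = 3, k = 5, j = 2, h = 1. Then constraint 1: n + j = 5; constraint 6: k + h = 6, and every other listed constraint is also met.

Satisfiable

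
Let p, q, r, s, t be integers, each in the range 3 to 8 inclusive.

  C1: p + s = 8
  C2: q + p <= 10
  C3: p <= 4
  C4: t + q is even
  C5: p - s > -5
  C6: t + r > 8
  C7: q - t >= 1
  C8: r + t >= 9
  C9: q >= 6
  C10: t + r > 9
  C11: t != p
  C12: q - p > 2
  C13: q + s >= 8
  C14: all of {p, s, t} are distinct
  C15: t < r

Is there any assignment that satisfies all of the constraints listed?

The assignment p = 3, q = 6, r = 6, s = 5, t = 4 works:
  constraint 1 holds since p + s = 8.
  constraint 2 holds since q + p = 9.
The rest check out directly.

Satisfiable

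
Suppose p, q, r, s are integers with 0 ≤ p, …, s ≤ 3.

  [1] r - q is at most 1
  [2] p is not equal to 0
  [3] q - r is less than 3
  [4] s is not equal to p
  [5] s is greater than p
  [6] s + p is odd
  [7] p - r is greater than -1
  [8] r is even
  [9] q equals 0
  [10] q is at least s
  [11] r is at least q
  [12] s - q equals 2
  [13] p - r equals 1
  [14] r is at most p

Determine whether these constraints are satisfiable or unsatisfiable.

Unsatisfiable

Constraints 5, 10, 11, and 14 give q ≤ r, r ≤ p, p < s, s ≤ q. Chaining: q ≤ r ≤ p < s ≤ q, which forces q < q — impossible.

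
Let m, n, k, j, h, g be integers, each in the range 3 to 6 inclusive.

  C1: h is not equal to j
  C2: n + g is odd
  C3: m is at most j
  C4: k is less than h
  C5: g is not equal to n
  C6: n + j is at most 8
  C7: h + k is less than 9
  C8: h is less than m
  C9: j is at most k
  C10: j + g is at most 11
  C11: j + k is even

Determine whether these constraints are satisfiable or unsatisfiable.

Constraints 3, 4, 8, and 9 give m ≤ j, j ≤ k, k < h, h < m. Chaining: m ≤ j ≤ k < h < m, which forces m < m — impossible.

Unsatisfiable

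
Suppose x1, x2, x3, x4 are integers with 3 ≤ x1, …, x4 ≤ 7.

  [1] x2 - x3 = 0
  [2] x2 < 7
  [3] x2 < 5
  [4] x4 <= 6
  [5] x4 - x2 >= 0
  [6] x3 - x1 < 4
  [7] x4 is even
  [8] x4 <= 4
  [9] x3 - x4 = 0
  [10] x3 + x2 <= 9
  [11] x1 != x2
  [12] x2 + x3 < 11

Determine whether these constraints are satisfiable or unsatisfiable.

Satisfiable

The assignment x1 = 3, x2 = 4, x3 = 4, x4 = 4 works:
  constraint 1 holds since x2 - x3 = 0.
  constraint 5 holds since x4 - x2 = 0.
  constraint 6 holds since x3 - x1 = 1.
The rest check out directly.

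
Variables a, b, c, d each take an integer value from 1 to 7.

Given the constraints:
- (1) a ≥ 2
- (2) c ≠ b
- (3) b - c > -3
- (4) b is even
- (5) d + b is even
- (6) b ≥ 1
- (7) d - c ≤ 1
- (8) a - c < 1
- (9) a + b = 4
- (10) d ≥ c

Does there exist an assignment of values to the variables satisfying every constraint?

Satisfiable

The assignment a = 2, b = 2, c = 4, d = 4 works:
  constraint 3 holds since b - c = -2.
  constraint 7 holds since d - c = 0.
  constraint 8 holds since a - c = -2.
The rest check out directly.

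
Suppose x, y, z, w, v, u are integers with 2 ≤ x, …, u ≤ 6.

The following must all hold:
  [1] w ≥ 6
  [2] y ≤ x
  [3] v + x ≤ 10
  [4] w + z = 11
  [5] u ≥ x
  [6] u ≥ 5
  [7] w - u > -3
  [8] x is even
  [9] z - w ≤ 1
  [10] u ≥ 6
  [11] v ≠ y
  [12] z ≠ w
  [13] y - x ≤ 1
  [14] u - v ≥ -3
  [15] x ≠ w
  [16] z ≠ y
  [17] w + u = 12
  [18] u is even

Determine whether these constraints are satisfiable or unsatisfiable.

Satisfiable

The assignment x = 2, y = 2, z = 5, w = 6, v = 6, u = 6 works:
  constraint 3 holds since v + x = 8.
  constraint 4 holds since w + z = 11.
  constraint 7 holds since w - u = 0.
The rest check out directly.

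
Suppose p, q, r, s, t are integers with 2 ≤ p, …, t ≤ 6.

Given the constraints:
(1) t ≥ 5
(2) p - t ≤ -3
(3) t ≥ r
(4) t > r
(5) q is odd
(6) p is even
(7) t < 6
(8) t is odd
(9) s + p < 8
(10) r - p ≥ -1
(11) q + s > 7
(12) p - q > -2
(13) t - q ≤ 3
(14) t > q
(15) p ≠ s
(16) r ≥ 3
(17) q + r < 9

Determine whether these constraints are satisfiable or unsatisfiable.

Satisfiable

Take p = 2, q = 3, r = 3, s = 5, t = 5. Then constraint 2: p - t = -3; constraint 9: s + p = 7, and every other listed constraint is also met.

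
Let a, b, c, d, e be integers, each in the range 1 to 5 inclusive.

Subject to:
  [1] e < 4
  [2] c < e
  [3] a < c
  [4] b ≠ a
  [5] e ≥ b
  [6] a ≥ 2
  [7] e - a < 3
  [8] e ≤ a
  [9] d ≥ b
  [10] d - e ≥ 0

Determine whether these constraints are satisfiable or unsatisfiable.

Constraints 2, 3, and 8 give a < c, c < e, e ≤ a. Chaining: a < c < e ≤ a, which forces a < a — impossible.

Unsatisfiable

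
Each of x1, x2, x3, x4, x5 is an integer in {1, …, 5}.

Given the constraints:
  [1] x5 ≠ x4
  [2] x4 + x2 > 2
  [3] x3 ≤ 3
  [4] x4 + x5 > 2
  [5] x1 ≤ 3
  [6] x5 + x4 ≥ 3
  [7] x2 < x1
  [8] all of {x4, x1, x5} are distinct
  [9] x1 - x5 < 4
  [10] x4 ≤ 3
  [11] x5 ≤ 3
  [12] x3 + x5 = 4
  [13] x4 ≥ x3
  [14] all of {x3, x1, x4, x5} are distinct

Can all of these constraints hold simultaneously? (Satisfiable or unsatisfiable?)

Unsatisfiable

Constraints 3, 5, 10, and 11 confine each of x3, x1, x4, x5 to the 3 values {1, …, 3} (the domain already gives each ≥ 1).
Constraint 14 requires all 4 of them to be distinct, but only 3 values are available — impossible by the pigeonhole principle.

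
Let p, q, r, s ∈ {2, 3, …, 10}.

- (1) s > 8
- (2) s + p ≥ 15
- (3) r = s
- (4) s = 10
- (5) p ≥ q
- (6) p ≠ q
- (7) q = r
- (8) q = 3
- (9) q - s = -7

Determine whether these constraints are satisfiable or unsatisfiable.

Constraint 8 fixes q = 3 and constraint 4 fixes s = 10. Constraints 3 and 7 give q = r = s, so q = s. But 3 ≠ 10 — contradiction.

Unsatisfiable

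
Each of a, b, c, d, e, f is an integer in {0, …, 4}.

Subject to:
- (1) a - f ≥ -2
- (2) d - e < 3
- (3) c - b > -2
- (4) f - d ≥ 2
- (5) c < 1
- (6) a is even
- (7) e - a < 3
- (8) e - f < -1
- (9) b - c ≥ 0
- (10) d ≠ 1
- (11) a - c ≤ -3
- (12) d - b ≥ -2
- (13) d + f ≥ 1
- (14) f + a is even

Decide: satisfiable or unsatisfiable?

Unsatisfiable

Constraints 1, 4, 9, 11, and 12 give d − b ≥ -2, b − c ≥ 0, c − a ≥ 3, a − f ≥ -2, f − d ≥ 2.
Adding all 5 inequalities: the left sides telescope to 0, and the right sides sum to (-2) + 0 + 3 + (-2) + 2 = 1. So 0 ≥ 1, which is false.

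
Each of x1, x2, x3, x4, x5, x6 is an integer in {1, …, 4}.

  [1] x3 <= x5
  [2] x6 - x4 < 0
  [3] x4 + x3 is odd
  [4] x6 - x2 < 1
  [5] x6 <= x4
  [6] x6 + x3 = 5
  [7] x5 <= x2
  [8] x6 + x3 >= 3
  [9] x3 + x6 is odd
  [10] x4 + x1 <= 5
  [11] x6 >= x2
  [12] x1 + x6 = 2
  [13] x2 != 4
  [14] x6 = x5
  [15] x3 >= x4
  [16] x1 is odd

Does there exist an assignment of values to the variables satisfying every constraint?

Unsatisfiable

Constraints 1, 2, 7, 11, and 15 give x4 ≤ x3, x3 ≤ x5, x5 ≤ x2, x2 ≤ x6, x6 < x4. Chaining: x4 ≤ x3 ≤ x5 ≤ x2 ≤ x6 < x4, which forces x4 < x4 — impossible.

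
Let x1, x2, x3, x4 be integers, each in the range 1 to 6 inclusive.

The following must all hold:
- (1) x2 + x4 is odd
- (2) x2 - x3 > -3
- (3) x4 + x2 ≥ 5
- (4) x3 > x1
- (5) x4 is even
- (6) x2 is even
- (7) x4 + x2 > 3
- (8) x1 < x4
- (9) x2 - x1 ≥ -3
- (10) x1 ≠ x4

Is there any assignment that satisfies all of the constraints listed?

Constraint 6 makes x2 even and constraint 5 makes x4 even, so x2 + x4 must be even. Constraint 1 says x2 + x4 is odd — contradiction.

Unsatisfiable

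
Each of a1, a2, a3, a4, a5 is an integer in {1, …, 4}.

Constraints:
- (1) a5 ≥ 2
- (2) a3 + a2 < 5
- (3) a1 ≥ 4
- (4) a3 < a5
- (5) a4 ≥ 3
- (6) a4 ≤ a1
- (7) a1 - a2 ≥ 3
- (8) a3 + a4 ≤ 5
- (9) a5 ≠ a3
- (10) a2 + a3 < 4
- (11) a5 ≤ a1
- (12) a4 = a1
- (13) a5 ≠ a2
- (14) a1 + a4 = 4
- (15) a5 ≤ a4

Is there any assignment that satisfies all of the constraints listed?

From constraint 3: a1 ≥ 4. From constraints 1 and 15: a4 ≥ a5 ≥ 2. Hence a1 + a4 ≥ 6. But constraint 14 requires a1 + a4 = 4, and 4 < 6. Contradiction.

Unsatisfiable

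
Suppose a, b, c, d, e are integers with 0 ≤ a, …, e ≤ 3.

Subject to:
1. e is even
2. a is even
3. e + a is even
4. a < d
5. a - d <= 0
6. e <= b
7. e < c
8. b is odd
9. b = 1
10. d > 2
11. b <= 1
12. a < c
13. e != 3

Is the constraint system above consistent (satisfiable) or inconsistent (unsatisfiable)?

Try a = 2, b = 1, c = 3, d = 3, e = 0.
Check constraint 1: e = 0 is even; constraint 5: a - d = -1. The remaining constraints are straightforward to verify.

Satisfiable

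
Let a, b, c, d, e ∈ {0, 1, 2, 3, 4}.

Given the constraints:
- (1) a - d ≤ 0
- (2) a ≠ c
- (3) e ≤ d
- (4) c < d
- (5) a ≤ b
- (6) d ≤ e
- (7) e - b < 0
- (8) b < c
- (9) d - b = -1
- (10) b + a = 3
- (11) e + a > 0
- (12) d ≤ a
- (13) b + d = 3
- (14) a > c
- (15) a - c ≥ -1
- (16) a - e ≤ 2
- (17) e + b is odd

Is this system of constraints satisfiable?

Unsatisfiable

Constraints 1, 6, 7, 8, and 14 give c < a, a ≤ d, d ≤ e, e < b, b < c. Chaining: c < a ≤ d ≤ e < b < c, which forces c < c — impossible.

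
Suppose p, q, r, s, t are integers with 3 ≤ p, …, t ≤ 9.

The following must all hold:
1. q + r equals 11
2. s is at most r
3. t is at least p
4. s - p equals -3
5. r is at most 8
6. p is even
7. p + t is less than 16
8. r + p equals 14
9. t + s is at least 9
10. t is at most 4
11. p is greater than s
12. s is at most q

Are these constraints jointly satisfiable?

Unsatisfiable

From constraint 5: r ≤ 8. From constraints 3 and 10: p ≤ t ≤ 4. Hence r + p ≤ 12. But constraint 8 requires r + p = 14, and 14 > 12. Contradiction.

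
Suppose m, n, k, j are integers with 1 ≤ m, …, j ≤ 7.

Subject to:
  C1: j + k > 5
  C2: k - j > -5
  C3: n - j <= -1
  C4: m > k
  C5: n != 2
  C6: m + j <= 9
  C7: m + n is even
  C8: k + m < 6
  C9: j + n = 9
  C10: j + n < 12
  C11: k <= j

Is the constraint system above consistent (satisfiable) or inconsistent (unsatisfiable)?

Satisfiable

The assignment m = 4, n = 4, k = 1, j = 5 works:
  constraint 1 holds since j + k = 6.
  constraint 2 holds since k - j = -4.
The rest check out directly.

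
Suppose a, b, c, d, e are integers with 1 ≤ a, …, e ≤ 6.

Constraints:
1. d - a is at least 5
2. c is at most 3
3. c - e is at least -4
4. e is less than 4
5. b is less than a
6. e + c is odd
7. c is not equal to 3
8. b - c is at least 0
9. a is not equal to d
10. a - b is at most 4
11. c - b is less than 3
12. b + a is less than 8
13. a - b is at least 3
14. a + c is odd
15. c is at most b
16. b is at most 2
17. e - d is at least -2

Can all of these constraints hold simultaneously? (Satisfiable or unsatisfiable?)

Unsatisfiable

Constraints 1, 3, 8, 13, and 17 give a − b ≥ 3, b − c ≥ 0, c − e ≥ -4, e − d ≥ -2, d − a ≥ 5.
Adding all 5 inequalities: the left sides telescope to 0, and the right sides sum to 3 + 0 + (-4) + (-2) + 5 = 2. So 0 ≥ 2, which is false.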